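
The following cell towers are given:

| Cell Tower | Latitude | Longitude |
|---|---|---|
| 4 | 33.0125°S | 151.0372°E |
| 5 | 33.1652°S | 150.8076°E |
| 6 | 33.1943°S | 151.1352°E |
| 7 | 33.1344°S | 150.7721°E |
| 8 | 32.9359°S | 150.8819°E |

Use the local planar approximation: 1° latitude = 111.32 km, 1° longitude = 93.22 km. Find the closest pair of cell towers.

Pairwise distances:
4–5: 27.3323 km
4–6: 22.2044 km
4–7: 28.1932 km
4–8: 16.8017 km
5–6: 30.7102 km
5–7: 4.7652 km
5–8: 26.4487 km
6–7: 34.4987 km
6–8: 37.2154 km
7–8: 24.3525 km
Closest pair: 5–7 at 4.7652 km.

5 and 7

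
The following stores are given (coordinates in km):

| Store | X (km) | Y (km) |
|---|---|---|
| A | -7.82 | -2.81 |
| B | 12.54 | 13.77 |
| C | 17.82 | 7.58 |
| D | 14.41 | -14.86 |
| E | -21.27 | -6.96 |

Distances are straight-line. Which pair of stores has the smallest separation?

Pairwise distances:
B–C: 8.14 km
A–E: 14.08 km
C–D: 22.70 km
A–D: 25.29 km
A–B: 26.26 km
A–C: 27.67 km
B–D: 28.69 km
D–E: 36.54 km
B–E: 39.66 km
C–E: 41.71 km
Closest pair: B–C at 8.14 km.

B and C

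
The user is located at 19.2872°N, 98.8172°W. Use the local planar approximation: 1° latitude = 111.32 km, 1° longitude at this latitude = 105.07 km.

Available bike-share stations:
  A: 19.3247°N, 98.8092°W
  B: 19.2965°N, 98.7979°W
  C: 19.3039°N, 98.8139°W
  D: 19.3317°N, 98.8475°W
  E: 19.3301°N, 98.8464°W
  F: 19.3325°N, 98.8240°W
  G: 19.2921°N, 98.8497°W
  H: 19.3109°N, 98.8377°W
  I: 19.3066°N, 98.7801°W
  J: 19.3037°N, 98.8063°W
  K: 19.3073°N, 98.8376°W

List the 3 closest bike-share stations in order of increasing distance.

Distances from 19.2872°N, 98.8172°W:
A: 4.2583 km
B: 2.2768 km
C: 1.8911 km
D: 5.8885 km
E: 5.6762 km
F: 5.0932 km
G: 3.4581 km
H: 3.4059 km
I: 4.4564 km
J: 2.1646 km
K: 3.0985 km
Sorted: C (1.8911 km) < J (2.1646 km) < B (2.2768 km) < K (3.0985 km) < H (3.4059 km) < …

C, J, B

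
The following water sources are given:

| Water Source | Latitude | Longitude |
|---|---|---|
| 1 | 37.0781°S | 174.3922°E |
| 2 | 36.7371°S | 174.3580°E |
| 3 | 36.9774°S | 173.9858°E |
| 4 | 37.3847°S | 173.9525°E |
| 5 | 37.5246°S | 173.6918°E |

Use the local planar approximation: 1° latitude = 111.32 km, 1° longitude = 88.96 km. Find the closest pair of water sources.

4 and 5

Pairwise distances:
1–2: √((0.3410·111.32)² + (-0.0342·88.96)²) = √(1440.970710 + 9.256392) = 38.0818 km
1–3: √((0.1007·111.32)² + (-0.4064·88.96)²) = √(125.662396 + 1307.064282) = 37.8514 km
1–4: √((-0.3066·111.32)² + (-0.4397·88.96)²) = √(1164.905502 + 1530.038925) = 51.9129 km
1–5: √((-0.4465·111.32)² + (-0.7004·88.96)²) = √(2470.525391 + 3882.235024) = 79.7042 km
2–3: √((-0.2403·111.32)² + (-0.3722·88.96)²) = √(715.572986 + 1096.332493) = 42.5665 km
2–4: √((-0.6476·111.32)² + (-0.4055·88.96)²) = √(5197.088058 + 1301.281530) = 80.6125 km
2–5: √((-0.7875·111.32)² + (-0.6662·88.96)²) = √(7685.064560 + 3512.358242) = 105.8179 km
3–4: √((-0.4073·111.32)² + (-0.0333·88.96)²) = √(2055.773273 + 8.775624) = 45.4373 km
3–5: √((-0.5472·111.32)² + (-0.2940·88.96)²) = √(3710.552432 + 684.044270) = 66.2918 km
4–5: √((-0.1399·111.32)² + (-0.2607·88.96)²) = √(242.539135 + 537.862927) = 27.9357 km
Closest pair: 4–5 at 27.9357 km.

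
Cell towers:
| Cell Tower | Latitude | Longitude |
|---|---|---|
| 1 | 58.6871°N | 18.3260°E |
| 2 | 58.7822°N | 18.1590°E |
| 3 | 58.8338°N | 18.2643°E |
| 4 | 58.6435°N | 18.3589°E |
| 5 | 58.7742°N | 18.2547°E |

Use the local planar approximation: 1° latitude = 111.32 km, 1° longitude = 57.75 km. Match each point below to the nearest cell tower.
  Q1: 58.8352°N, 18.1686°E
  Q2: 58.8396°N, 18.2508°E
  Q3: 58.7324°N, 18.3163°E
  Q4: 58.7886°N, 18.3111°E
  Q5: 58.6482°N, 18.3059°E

Q1 at 58.8352°N, 18.1686°E:
  1: 18.8263 km
  2: 5.9260 km
  3: 5.5289 km
  4: 24.0036 km
  5: 8.4163 km
  → nearest: 3 (5.5289 km)
Q2 at 58.8396°N, 18.2508°E:
  1: 17.5230 km
  2: 8.3027 km
  3: 1.0123 km
  4: 22.7049 km
  5: 7.2838 km
  → nearest: 3 (1.0123 km)
Q3 at 58.7324°N, 18.3163°E:
  1: 5.0738 km
  2: 10.6421 km
  3: 11.6805 km
  4: 10.1976 km
  5: 5.8572 km
  → nearest: 1 (5.0738 km)
Q4 at 58.7886°N, 18.3111°E:
  1: 11.3317 km
  2: 8.8126 km
  3: 5.7116 km
  4: 16.3867 km
  5: 3.6302 km
  → nearest: 5 (3.6302 km)
Q5 at 58.6482°N, 18.3059°E:
  1: 4.4832 km
  2: 17.1605 km
  3: 20.8002 km
  4: 3.1051 km
  5: 14.3346 km
  → nearest: 4 (3.1051 km)

Q1→3; Q2→3; Q3→1; Q4→5; Q5→4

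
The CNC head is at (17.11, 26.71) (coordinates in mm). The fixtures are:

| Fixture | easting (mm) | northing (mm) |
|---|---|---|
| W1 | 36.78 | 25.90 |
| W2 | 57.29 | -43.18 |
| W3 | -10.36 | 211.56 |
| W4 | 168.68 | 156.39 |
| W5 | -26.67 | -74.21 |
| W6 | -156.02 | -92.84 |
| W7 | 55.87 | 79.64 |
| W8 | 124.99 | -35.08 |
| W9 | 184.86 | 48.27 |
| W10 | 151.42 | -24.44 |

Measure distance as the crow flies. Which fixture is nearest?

Distances from (17.11, 26.71):
W1: √((19.67)² + (-0.81)²) = √(386.9089 + 0.6561) = 19.69 mm
W2: √((40.18)² + (-69.89)²) = √(1614.4324 + 4884.6121) = 80.62 mm
W3: √((-27.47)² + (184.85)²) = √(754.6009 + 34169.5225) = 186.88 mm
W4: √((151.57)² + (129.68)²) = √(22973.4649 + 16816.9024) = 199.48 mm
W5: √((-43.78)² + (-100.92)²) = √(1916.6884 + 10184.8464) = 110.01 mm
W6: √((-173.13)² + (-119.55)²) = √(29973.9969 + 14292.2025) = 210.40 mm
W7: √((38.76)² + (52.93)²) = √(1502.3376 + 2801.5849) = 65.60 mm
W8: √((107.88)² + (-61.79)²) = √(11638.0944 + 3818.0041) = 124.32 mm
W9: √((167.75)² + (21.56)²) = √(28140.0625 + 464.8336) = 169.13 mm
W10: √((134.31)² + (-51.15)²) = √(18039.1761 + 2616.3225) = 143.72 mm
Minimum: W1 at 19.69 mm.

W1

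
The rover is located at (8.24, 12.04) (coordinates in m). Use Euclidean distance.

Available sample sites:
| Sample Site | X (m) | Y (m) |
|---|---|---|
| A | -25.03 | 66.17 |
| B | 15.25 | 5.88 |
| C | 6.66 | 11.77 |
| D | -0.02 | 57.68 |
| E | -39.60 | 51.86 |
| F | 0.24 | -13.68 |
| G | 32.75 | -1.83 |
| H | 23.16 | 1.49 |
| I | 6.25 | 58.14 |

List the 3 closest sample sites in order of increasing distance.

Distances from (8.24, 12.04):
A: √((-33.27)² + (54.13)²) = √(1106.8929 + 2930.0569) = 63.54 m
B: √((7.01)² + (-6.16)²) = √(49.1401 + 37.9456) = 9.33 m
C: √((-1.58)² + (-0.27)²) = √(2.4964 + 0.0729) = 1.60 m
D: √((-8.26)² + (45.64)²) = √(68.2276 + 2083.0096) = 46.38 m
E: √((-47.84)² + (39.82)²) = √(2288.6656 + 1585.6324) = 62.24 m
F: √((-8.00)² + (-25.72)²) = √(64.0000 + 661.5184) = 26.94 m
G: √((24.51)² + (-13.87)²) = √(600.7401 + 192.3769) = 28.16 m
H: √((14.92)² + (-10.55)²) = √(222.6064 + 111.3025) = 18.27 m
I: √((-1.99)² + (46.10)²) = √(3.9601 + 2125.2100) = 46.14 m
Sorted: C (1.60 m) < B (9.33 m) < H (18.27 m) < F (26.94 m) < G (28.16 m) < …

C, B, H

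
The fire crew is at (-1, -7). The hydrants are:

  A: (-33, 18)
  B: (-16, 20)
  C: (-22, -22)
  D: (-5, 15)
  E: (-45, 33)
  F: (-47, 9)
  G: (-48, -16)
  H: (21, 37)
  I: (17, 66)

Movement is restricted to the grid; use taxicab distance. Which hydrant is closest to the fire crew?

D

Distances from (-1, -7):
A: |-32| + |25| = 32 + 25 = 57
B: |-15| + |27| = 15 + 27 = 42
C: |-21| + |-15| = 21 + 15 = 36
D: |-4| + |22| = 4 + 22 = 26
E: |-44| + |40| = 44 + 40 = 84
F: |-46| + |16| = 46 + 16 = 62
G: |-47| + |-9| = 47 + 9 = 56
H: |22| + |44| = 22 + 44 = 66
I: |18| + |73| = 18 + 73 = 91
Minimum: D at 26.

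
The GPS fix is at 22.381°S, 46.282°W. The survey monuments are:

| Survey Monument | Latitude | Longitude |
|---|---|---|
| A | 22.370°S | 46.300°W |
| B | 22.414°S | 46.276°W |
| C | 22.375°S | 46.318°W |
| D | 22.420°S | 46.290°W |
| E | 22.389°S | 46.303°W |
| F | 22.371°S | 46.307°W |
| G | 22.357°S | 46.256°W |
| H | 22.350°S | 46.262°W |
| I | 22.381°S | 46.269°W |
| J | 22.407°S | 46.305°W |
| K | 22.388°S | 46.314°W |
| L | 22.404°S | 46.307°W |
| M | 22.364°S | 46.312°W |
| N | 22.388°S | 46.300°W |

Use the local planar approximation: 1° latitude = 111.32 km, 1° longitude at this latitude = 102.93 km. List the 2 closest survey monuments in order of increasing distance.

I, N

Distances from 22.381°S, 46.282°W:
A: 2.221 km
B: 3.725 km
C: 3.765 km
D: 4.419 km
E: 2.338 km
F: 2.804 km
G: 3.782 km
H: 4.018 km
I: 1.338 km
J: 3.739 km
K: 3.385 km
L: 3.630 km
M: 3.622 km
N: 2.010 km
Sorted: I (1.338 km) < N (2.010 km) < A (2.221 km) < E (2.338 km) < …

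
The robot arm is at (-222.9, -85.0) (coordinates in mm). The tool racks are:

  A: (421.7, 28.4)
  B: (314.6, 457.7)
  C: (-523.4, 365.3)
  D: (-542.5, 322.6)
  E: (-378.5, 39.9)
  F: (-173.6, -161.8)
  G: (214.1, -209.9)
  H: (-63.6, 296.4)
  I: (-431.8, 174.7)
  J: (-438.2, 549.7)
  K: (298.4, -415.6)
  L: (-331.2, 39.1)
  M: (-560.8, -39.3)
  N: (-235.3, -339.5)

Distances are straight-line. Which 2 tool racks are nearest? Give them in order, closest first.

F, L

Distances from (-222.9, -85.0):
A: √((644.6)² + (113.4)²) = √(415509.160 + 12859.560) = 654.5 mm
B: √((537.5)² + (542.7)²) = √(288906.250 + 294523.290) = 763.8 mm
C: √((-300.5)² + (450.3)²) = √(90300.250 + 202770.090) = 541.4 mm
D: √((-319.6)² + (407.6)²) = √(102144.160 + 166137.760) = 518.0 mm
E: √((-155.6)² + (124.9)²) = √(24211.360 + 15600.010) = 199.5 mm
F: √((49.3)² + (-76.8)²) = √(2430.490 + 5898.240) = 91.3 mm
G: √((437.0)² + (-124.9)²) = √(190969.000 + 15600.010) = 454.5 mm
H: √((159.3)² + (381.4)²) = √(25376.490 + 145465.960) = 413.3 mm
I: √((-208.9)² + (259.7)²) = √(43639.210 + 67444.090) = 333.3 mm
J: √((-215.3)² + (634.7)²) = √(46354.090 + 402844.090) = 670.2 mm
K: √((521.3)² + (-330.6)²) = √(271753.690 + 109296.360) = 617.3 mm
L: √((-108.3)² + (124.1)²) = √(11728.890 + 15400.810) = 164.7 mm
M: √((-337.9)² + (45.7)²) = √(114176.410 + 2088.490) = 341.0 mm
N: √((-12.4)² + (-254.5)²) = √(153.760 + 64770.250) = 254.8 mm
Sorted: F (91.3 mm) < L (164.7 mm) < E (199.5 mm) < N (254.8 mm) < …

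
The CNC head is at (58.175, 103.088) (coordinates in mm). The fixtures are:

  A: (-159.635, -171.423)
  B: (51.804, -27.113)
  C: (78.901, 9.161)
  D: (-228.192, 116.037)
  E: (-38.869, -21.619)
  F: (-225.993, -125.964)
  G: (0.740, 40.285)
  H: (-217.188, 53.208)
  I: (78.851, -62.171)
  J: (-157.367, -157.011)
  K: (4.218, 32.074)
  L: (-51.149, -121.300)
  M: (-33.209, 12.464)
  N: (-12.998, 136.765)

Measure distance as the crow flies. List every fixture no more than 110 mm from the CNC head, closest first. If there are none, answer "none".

N, G, K, C

Distances from (58.175, 103.088):
A: √((-217.810)² + (-274.511)²) = √(47441.19610 + 75356.28912) = 350.425 mm
B: √((-6.371)² + (-130.201)²) = √(40.58964 + 16952.30040) = 130.357 mm
C: √((20.726)² + (-93.927)²) = √(429.56708 + 8822.28133) = 96.187 mm
D: √((-286.367)² + (12.949)²) = √(82006.05869 + 167.67660) = 286.660 mm
E: √((-97.044)² + (-124.707)²) = √(9417.53794 + 15551.83585) = 158.017 mm
F: √((-284.168)² + (-229.052)²) = √(80751.45222 + 52464.81870) = 364.988 mm
G: √((-57.435)² + (-62.803)²) = √(3298.77922 + 3944.21681) = 85.106 mm
H: √((-275.363)² + (-49.880)²) = √(75824.78177 + 2488.01440) = 279.844 mm
I: √((20.676)² + (-165.259)²) = √(427.49698 + 27310.53708) = 166.547 mm
J: √((-215.542)² + (-260.099)²) = √(46458.35376 + 67651.48980) = 337.801 mm
K: √((-53.957)² + (-71.014)²) = √(2911.35785 + 5042.98820) = 89.187 mm
L: √((-109.324)² + (-224.388)²) = √(11951.73698 + 50349.97454) = 249.603 mm
M: √((-91.384)² + (-90.624)²) = √(8351.03546 + 8212.70938) = 128.700 mm
N: √((-71.173)² + (33.677)²) = √(5065.59593 + 1134.14033) = 78.738 mm
Threshold 110 mm: N (78.738 mm), G (85.106 mm), K (89.187 mm), C (96.187 mm) are within range.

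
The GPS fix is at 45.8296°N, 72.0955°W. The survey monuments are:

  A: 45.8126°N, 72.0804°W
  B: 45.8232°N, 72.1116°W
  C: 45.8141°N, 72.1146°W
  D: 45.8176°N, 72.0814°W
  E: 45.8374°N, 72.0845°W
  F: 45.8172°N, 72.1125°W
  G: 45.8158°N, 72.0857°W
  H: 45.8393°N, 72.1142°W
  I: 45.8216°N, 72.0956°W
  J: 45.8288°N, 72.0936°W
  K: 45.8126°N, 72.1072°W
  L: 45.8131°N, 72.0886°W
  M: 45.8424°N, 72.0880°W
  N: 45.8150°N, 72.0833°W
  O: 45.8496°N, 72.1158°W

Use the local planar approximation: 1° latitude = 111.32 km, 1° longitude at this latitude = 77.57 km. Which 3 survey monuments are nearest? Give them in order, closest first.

Distances from 45.8296°N, 72.0955°W:
A: √((-0.0170·111.32)² + (0.0151·77.57)²) = √(3.581329 + 1.371960) = 2.2256 km
B: √((-0.0064·111.32)² + (-0.0161·77.57)²) = √(0.507582 + 1.559694) = 1.4378 km
C: √((-0.0155·111.32)² + (-0.0191·77.57)²) = √(2.977212 + 2.195100) = 2.2743 km
D: √((-0.0120·111.32)² + (0.0141·77.57)²) = √(1.784469 + 1.196261) = 1.7265 km
E: √((0.0078·111.32)² + (0.0110·77.57)²) = √(0.753938 + 0.728070) = 1.2174 km
F: √((-0.0124·111.32)² + (-0.0170·77.57)²) = √(1.905416 + 1.738943) = 1.9090 km
G: √((-0.0138·111.32)² + (0.0098·77.57)²) = √(2.359960 + 0.577883) = 1.7140 km
H: √((0.0097·111.32)² + (-0.0187·77.57)²) = √(1.165977 + 2.104121) = 1.8083 km
I: √((-0.0080·111.32)² + (-0.0001·77.57)²) = √(0.793097 + 0.000060) = 0.8906 km
J: √((-0.0008·111.32)² + (0.0019·77.57)²) = √(0.007931 + 0.021722) = 0.1722 km
K: √((-0.0170·111.32)² + (-0.0117·77.57)²) = √(3.581329 + 0.823681) = 2.0988 km
L: √((-0.0165·111.32)² + (0.0069·77.57)²) = √(3.373761 + 0.286474) = 1.9132 km
M: √((0.0128·111.32)² + (0.0075·77.57)²) = √(2.030329 + 0.338462) = 1.5391 km
N: √((-0.0146·111.32)² + (0.0122·77.57)²) = √(2.641509 + 0.895586) = 1.8807 km
O: √((0.0200·111.32)² + (-0.0203·77.57)²) = √(4.956857 + 2.479589) = 2.7270 km
Sorted: J (0.1722 km) < I (0.8906 km) < E (1.2174 km) < B (1.4378 km) < M (1.5391 km) < …

J, I, E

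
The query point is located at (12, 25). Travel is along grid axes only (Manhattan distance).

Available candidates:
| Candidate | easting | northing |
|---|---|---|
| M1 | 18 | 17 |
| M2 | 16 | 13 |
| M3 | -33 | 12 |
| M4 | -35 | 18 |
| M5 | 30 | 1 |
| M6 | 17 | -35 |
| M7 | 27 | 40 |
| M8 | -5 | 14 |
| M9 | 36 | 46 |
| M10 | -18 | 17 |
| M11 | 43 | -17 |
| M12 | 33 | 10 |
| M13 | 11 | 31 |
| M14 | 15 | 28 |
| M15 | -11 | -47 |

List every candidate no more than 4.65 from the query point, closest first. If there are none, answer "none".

none

Distances from (12, 25):
M1: |6| + |-8| = 6 + 8 = 14
M2: |4| + |-12| = 4 + 12 = 16
M3: |-45| + |-13| = 45 + 13 = 58
M4: |-47| + |-7| = 47 + 7 = 54
M5: |18| + |-24| = 18 + 24 = 42
M6: |5| + |-60| = 5 + 60 = 65
M7: |15| + |15| = 15 + 15 = 30
M8: |-17| + |-11| = 17 + 11 = 28
M9: |24| + |21| = 24 + 21 = 45
M10: |-30| + |-8| = 30 + 8 = 38
M11: |31| + |-42| = 31 + 42 = 73
M12: |21| + |-15| = 21 + 15 = 36
M13: |-1| + |6| = 1 + 6 = 7
M14: |3| + |3| = 3 + 3 = 6
M15: |-23| + |-72| = 23 + 72 = 95
Threshold 4.65: none within range.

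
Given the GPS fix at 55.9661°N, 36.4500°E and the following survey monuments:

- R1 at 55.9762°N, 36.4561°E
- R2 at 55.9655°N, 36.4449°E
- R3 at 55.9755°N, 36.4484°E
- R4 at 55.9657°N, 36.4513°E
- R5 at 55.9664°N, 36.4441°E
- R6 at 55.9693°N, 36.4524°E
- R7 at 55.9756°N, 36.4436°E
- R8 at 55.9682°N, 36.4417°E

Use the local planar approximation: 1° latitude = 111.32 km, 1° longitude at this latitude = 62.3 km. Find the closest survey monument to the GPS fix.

Distances from 55.9661°N, 36.4500°E:
R1: 1.1868 km
R2: 0.3247 km
R3: 1.0511 km
R4: 0.0924 km
R5: 0.3691 km
R6: 0.3863 km
R7: 1.1302 km
R8: 0.5675 km
Minimum: R4 at 0.0924 km.

R4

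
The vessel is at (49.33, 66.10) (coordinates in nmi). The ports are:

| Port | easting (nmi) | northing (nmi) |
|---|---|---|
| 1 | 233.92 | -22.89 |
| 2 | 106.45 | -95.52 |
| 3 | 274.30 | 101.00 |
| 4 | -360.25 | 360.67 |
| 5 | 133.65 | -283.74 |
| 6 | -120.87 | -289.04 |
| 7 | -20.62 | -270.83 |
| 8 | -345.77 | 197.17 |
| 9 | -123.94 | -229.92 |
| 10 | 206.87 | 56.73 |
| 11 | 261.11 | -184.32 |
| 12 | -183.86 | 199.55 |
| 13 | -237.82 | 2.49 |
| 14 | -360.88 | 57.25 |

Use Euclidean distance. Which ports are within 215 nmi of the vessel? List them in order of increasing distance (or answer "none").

Distances from (49.33, 66.10):
1: √((184.59)² + (-88.99)²) = √(34073.4681 + 7919.2201) = 204.92 nmi
2: √((57.12)² + (-161.62)²) = √(3262.6944 + 26121.0244) = 171.42 nmi
3: √((224.97)² + (34.90)²) = √(50611.5009 + 1218.0100) = 227.66 nmi
4: √((-409.58)² + (294.57)²) = √(167755.7764 + 86771.4849) = 504.51 nmi
5: √((84.32)² + (-349.84)²) = √(7109.8624 + 122388.0256) = 359.86 nmi
6: √((-170.20)² + (-355.14)²) = √(28968.0400 + 126124.4196) = 393.82 nmi
7: √((-69.95)² + (-336.93)²) = √(4893.0025 + 113521.8249) = 344.11 nmi
8: √((-395.10)² + (131.07)²) = √(156104.0100 + 17179.3449) = 416.27 nmi
9: √((-173.27)² + (-296.02)²) = √(30022.4929 + 87627.8404) = 343.00 nmi
10: √((157.54)² + (-9.37)²) = √(24818.8516 + 87.7969) = 157.82 nmi
11: √((211.78)² + (-250.42)²) = √(44850.7684 + 62710.1764) = 327.96 nmi
12: √((-233.19)² + (133.45)²) = √(54377.5761 + 17808.9025) = 268.68 nmi
13: √((-287.15)² + (-63.61)²) = √(82455.1225 + 4046.2321) = 294.11 nmi
14: √((-410.21)² + (-8.85)²) = √(168272.2441 + 78.3225) = 410.31 nmi
Threshold 215 nmi: 10 (157.82 nmi), 2 (171.42 nmi), 1 (204.92 nmi) are within range.

10, 2, 1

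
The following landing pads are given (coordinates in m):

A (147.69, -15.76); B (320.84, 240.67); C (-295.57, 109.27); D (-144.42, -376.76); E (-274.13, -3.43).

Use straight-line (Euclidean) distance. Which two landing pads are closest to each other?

C and E

Pairwise distances:
A–B: 309.41 m
A–C: 460.56 m
A–D: 464.38 m
A–E: 422.00 m
B–C: 630.26 m
B–D: 773.10 m
B–E: 643.10 m
C–D: 508.99 m
C–E: 114.72 m
D–E: 395.22 m
Closest pair: C–E at 114.72 m.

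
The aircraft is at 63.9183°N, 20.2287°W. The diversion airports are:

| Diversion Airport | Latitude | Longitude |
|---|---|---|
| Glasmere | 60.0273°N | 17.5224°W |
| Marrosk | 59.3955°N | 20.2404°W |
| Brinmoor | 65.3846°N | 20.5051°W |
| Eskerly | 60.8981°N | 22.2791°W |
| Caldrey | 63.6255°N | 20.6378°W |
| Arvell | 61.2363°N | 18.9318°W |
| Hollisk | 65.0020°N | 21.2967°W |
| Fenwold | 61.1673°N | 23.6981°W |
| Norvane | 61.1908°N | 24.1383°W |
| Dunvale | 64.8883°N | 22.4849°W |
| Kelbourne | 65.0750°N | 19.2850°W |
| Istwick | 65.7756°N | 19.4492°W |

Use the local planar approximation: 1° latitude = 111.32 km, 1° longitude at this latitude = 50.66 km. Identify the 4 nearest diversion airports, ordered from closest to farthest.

Distances from 63.9183°N, 20.2287°W:
Glasmere: 454.3262 km
Marrosk: 503.4784 km
Brinmoor: 163.8280 km
Eskerly: 351.8891 km
Caldrey: 38.6255 km
Arvell: 305.7038 km
Hollisk: 132.2148 km
Fenwold: 353.0938 km
Norvane: 362.5138 km
Dunvale: 157.2388 km
Kelbourne: 137.3525 km
Istwick: 210.4920 km
Sorted: Caldrey (38.6255 km) < Hollisk (132.2148 km) < Kelbourne (137.3525 km) < Dunvale (157.2388 km) < Brinmoor (163.8280 km) < Istwick (210.4920 km) < …

Caldrey, Hollisk, Kelbourne, Dunvale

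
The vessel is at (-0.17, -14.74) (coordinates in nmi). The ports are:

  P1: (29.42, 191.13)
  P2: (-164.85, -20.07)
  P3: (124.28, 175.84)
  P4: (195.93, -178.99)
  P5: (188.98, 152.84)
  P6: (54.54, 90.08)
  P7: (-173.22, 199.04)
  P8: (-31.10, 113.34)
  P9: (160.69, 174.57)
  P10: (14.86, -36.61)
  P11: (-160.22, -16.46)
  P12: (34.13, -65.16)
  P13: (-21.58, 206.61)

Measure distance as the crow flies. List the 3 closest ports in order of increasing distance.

Distances from (-0.17, -14.74):
P1: √((29.59)² + (205.87)²) = √(875.5681 + 42382.4569) = 207.99 nmi
P2: √((-164.68)² + (-5.33)²) = √(27119.5024 + 28.4089) = 164.77 nmi
P3: √((124.45)² + (190.58)²) = √(15487.8025 + 36320.7364) = 227.61 nmi
P4: √((196.10)² + (-164.25)²) = √(38455.2100 + 26978.0625) = 255.80 nmi
P5: √((189.15)² + (167.58)²) = √(35777.7225 + 28083.0564) = 252.71 nmi
P6: √((54.71)² + (104.82)²) = √(2993.1841 + 10987.2324) = 118.24 nmi
P7: √((-173.05)² + (213.78)²) = √(29946.3025 + 45701.8884) = 275.04 nmi
P8: √((-30.93)² + (128.08)²) = √(956.6649 + 16404.4864) = 131.76 nmi
P9: √((160.86)² + (189.31)²) = √(25875.9396 + 35838.2761) = 248.42 nmi
P10: √((15.03)² + (-21.87)²) = √(225.9009 + 478.2969) = 26.54 nmi
P11: √((-160.05)² + (-1.72)²) = √(25616.0025 + 2.9584) = 160.06 nmi
P12: √((34.30)² + (-50.42)²) = √(1176.4900 + 2542.1764) = 60.98 nmi
P13: √((-21.41)² + (221.35)²) = √(458.3881 + 48995.8225) = 222.38 nmi
Sorted: P10 (26.54 nmi) < P12 (60.98 nmi) < P6 (118.24 nmi) < P8 (131.76 nmi) < P11 (160.06 nmi) < …

P10, P12, P6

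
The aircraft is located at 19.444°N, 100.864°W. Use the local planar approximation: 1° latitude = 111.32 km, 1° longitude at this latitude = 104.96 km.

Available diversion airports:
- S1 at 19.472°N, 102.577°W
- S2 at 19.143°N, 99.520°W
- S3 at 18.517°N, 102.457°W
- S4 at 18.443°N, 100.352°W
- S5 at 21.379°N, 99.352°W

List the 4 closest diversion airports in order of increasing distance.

S4, S2, S1, S3

Distances from 19.444°N, 100.864°W:
S1: √((0.028·111.32)² + (-1.713·104.96)²) = √(9.71544 + 32326.77422) = 179.823 km
S2: √((-0.301·111.32)² + (1.344·104.96)²) = √(1122.74049 + 19899.68407) = 144.991 km
S3: √((-0.927·111.32)² + (-1.593·104.96)²) = √(10648.92734 + 27956.26803) = 196.482 km
S4: √((-1.001·111.32)² + (0.512·104.96)²) = √(12416.93908 + 2887.93601) = 123.713 km
S5: √((1.935·111.32)² + (1.512·104.96)²) = √(46398.96938 + 25185.53765) = 267.553 km
Sorted: S4 (123.713 km) < S2 (144.991 km) < S1 (179.823 km) < S3 (196.482 km) < S5 (267.553 km)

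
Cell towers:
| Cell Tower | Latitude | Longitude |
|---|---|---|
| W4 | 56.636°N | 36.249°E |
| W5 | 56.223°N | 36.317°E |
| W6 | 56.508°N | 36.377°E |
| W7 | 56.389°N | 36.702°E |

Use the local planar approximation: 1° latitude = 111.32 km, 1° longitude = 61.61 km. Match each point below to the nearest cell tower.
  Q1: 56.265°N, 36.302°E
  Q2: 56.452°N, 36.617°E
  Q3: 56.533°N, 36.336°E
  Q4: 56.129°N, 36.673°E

Q1 at 56.265°N, 36.302°E:
  W4: √((0.371·111.32)² + (-0.053·61.61)²) = √(1705.66687 + 10.66238) = 41.429 km
  W5: √((-0.042·111.32)² + (0.015·61.61)²) = √(21.85974 + 0.85405) = 4.766 km
  W6: √((0.243·111.32)² + (0.075·61.61)²) = √(731.74362 + 21.35133) = 27.443 km
  W7: √((0.124·111.32)² + (0.400·61.61)²) = √(190.54158 + 607.32674) = 28.247 km
  → nearest: W5 (4.766 km)
Q2 at 56.452°N, 36.617°E:
  W4: √((0.184·111.32)² + (-0.368·61.61)²) = √(419.54837 + 514.04135) = 30.555 km
  W5: √((-0.229·111.32)² + (-0.300·61.61)²) = √(649.85634 + 341.62129) = 31.488 km
  W6: √((0.056·111.32)² + (-0.240·61.61)²) = √(38.86176 + 218.63762) = 16.047 km
  W7: √((-0.063·111.32)² + (0.085·61.61)²) = √(49.18441 + 27.42460) = 8.753 km
  → nearest: W7 (8.753 km)
Q3 at 56.533°N, 36.336°E:
  W4: √((0.103·111.32)² + (-0.087·61.61)²) = √(131.46824 + 28.73035) = 12.657 km
  W5: √((-0.310·111.32)² + (-0.019·61.61)²) = √(1190.88488 + 1.37028) = 34.529 km
  W6: √((-0.025·111.32)² + (0.041·61.61)²) = √(7.74509 + 6.38073) = 3.758 km
  W7: √((-0.144·111.32)² + (0.366·61.61)²) = √(256.96346 + 508.46913) = 27.666 km
  → nearest: W6 (3.758 km)
Q4 at 56.129°N, 36.673°E:
  W4: √((0.507·111.32)² + (-0.424·61.61)²) = √(3185.38781 + 682.39232) = 62.191 km
  W5: √((0.094·111.32)² + (-0.356·61.61)²) = √(109.49697 + 481.06351) = 24.301 km
  W6: √((0.379·111.32)² + (-0.296·61.61)²) = √(1780.01973 + 332.57212) = 45.963 km
  W7: √((0.260·111.32)² + (0.029·61.61)²) = √(837.70883 + 3.19226) = 28.998 km
  → nearest: W5 (24.301 km)

Q1→W5; Q2→W7; Q3→W6; Q4→W5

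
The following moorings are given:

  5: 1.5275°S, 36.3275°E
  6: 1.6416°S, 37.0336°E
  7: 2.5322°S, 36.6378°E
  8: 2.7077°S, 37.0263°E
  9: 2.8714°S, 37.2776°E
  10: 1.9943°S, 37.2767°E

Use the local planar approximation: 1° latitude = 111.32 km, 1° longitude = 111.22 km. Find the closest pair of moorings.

8 and 9

Pairwise distances:
5–6: √((-0.1141·111.32)² + (0.7061·111.22)²) = √(161.330947 + 6167.344446) = 79.5530 km
5–7: √((-1.0047·111.32)² + (0.3103·111.22)²) = √(12508.902281 + 1191.048188) = 117.0468 km
5–8: √((-1.1802·111.32)² + (0.6988·111.22)²) = √(17260.668665 + 6040.481716) = 152.6471 km
5–9: √((-1.3439·111.32)² + (0.9501·111.22)²) = √(22381.042050 + 11166.174683) = 183.1590 km
5–10: √((-0.4668·111.32)² + (0.9492·111.22)²) = √(2700.275587 + 11145.029967) = 117.6661 km
6–7: √((-0.8906·111.32)² + (-0.3958·111.22)²) = √(9829.055264 + 1937.837524) = 108.4753 km
6–8: √((-1.0661·111.32)² + (-0.0073·111.22)²) = √(14084.527498 + 0.659191) = 118.6810 km
6–9: √((-1.2298·111.32)² + (0.2440·111.22)²) = √(18741.975799 + 736.453676) = 139.5651 km
6–10: √((-0.3527·111.32)² + (0.2431·111.22)²) = √(1541.548932 + 731.030840) = 47.6716 km
7–8: √((-0.1755·111.32)² + (0.3885·111.22)²) = √(381.681084 + 1867.015088) = 47.4204 km
7–9: √((-0.3392·111.32)² + (0.6398·111.22)²) = √(1425.798267 + 5063.540092) = 80.5564 km
7–10: √((0.5379·111.32)² + (0.6389·111.22)²) = √(3585.497994 + 5049.304453) = 92.9236 km
8–9: √((-0.1637·111.32)² + (0.2513·111.22)²) = √(332.080790 + 781.179358) = 33.3656 km
8–10: √((0.7134·111.32)² + (0.2504·111.22)²) = √(6306.851501 + 775.593982) = 84.1573 km
9–10: √((0.8771·111.32)² + (-0.0009·111.22)²) = √(9533.329798 + 0.010020) = 97.6388 km
Closest pair: 8–9 at 33.3656 km.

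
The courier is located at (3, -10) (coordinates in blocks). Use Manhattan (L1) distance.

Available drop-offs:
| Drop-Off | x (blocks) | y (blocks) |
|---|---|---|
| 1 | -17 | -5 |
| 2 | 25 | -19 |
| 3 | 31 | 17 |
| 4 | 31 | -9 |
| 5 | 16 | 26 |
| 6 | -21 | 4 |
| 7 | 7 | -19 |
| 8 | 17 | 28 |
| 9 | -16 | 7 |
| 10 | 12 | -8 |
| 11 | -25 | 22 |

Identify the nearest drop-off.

10

Distances from (3, -10):
1: |-20| + |5| = 20 + 5 = 25 blocks
2: |22| + |-9| = 22 + 9 = 31 blocks
3: |28| + |27| = 28 + 27 = 55 blocks
4: |28| + |1| = 28 + 1 = 29 blocks
5: |13| + |36| = 13 + 36 = 49 blocks
6: |-24| + |14| = 24 + 14 = 38 blocks
7: |4| + |-9| = 4 + 9 = 13 blocks
8: |14| + |38| = 14 + 38 = 52 blocks
9: |-19| + |17| = 19 + 17 = 36 blocks
10: |9| + |2| = 9 + 2 = 11 blocks
11: |-28| + |32| = 28 + 32 = 60 blocks
Minimum: 10 at 11 blocks.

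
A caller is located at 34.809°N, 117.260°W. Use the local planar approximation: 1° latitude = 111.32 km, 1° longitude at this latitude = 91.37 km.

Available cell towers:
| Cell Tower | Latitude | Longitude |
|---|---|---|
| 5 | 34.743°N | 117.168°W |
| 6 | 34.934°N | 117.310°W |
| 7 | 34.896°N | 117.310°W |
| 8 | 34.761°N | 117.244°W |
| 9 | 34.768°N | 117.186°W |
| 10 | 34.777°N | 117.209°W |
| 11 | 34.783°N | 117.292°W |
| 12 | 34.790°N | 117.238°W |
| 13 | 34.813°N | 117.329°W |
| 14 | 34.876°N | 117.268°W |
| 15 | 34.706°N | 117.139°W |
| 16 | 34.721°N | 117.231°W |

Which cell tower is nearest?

12

Distances from 34.809°N, 117.260°W:
5: √((-0.066·111.32)² + (0.092·91.37)²) = √(53.98017 + 70.66151) = 11.164 km
6: √((0.125·111.32)² + (-0.050·91.37)²) = √(193.62722 + 20.87119) = 14.646 km
7: √((0.087·111.32)² + (-0.050·91.37)²) = √(93.79613 + 20.87119) = 10.708 km
8: √((-0.048·111.32)² + (0.016·91.37)²) = √(28.55150 + 2.13721) = 5.540 km
9: √((-0.041·111.32)² + (0.074·91.37)²) = √(20.83119 + 45.71626) = 8.158 km
10: √((-0.032·111.32)² + (0.051·91.37)²) = √(12.68955 + 21.71439) = 5.865 km
11: √((-0.026·111.32)² + (-0.032·91.37)²) = √(8.37709 + 8.54884) = 4.114 km
12: √((-0.019·111.32)² + (0.022·91.37)²) = √(4.47356 + 4.04066) = 2.918 km
13: √((0.004·111.32)² + (-0.069·91.37)²) = √(0.19827 + 39.74710) = 6.320 km
14: √((0.067·111.32)² + (-0.008·91.37)²) = √(55.62833 + 0.53430) = 7.494 km
15: √((-0.103·111.32)² + (0.121·91.37)²) = √(131.46824 + 122.23005) = 15.928 km
16: √((-0.088·111.32)² + (0.029·91.37)²) = √(95.96475 + 7.02107) = 10.148 km
Minimum: 12 at 2.918 km.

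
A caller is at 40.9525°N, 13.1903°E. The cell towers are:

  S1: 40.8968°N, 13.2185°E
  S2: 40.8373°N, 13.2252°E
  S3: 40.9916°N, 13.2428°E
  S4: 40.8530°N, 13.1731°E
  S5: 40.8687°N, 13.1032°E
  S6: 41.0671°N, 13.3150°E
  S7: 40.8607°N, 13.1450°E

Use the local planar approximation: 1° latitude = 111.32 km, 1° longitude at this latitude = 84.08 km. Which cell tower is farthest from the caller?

S6

Distances from 40.9525°N, 13.1903°E:
S1: 6.6384 km
S2: 13.1555 km
S3: 6.1992 km
S4: 11.1704 km
S5: 11.8598 km
S6: 16.5130 km
S7: 10.9059 km
Maximum: S6 at 16.5130 km.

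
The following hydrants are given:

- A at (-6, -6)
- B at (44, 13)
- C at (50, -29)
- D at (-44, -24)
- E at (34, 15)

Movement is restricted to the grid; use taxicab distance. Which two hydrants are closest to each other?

B and E

Pairwise distances:
A–B: 69
A–C: 79
A–D: 56
A–E: 61
B–C: 48
B–D: 125
B–E: 12
C–D: 99
C–E: 60
D–E: 117
Closest pair: B–E at 12.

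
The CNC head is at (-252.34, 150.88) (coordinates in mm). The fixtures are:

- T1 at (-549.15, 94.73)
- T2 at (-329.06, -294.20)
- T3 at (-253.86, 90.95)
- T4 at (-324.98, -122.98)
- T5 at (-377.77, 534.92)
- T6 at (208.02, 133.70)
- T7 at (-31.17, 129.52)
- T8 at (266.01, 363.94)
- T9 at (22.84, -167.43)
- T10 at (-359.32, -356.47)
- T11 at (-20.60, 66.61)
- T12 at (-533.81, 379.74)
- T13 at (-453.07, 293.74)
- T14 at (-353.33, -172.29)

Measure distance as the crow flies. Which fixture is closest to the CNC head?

Distances from (-252.34, 150.88):
T1: 302.07 mm
T2: 451.64 mm
T3: 59.95 mm
T4: 283.33 mm
T5: 404.00 mm
T6: 460.68 mm
T7: 222.20 mm
T8: 560.43 mm
T9: 420.77 mm
T10: 518.51 mm
T11: 246.59 mm
T12: 362.77 mm
T13: 246.38 mm
T14: 338.58 mm
Minimum: T3 at 59.95 mm.

T3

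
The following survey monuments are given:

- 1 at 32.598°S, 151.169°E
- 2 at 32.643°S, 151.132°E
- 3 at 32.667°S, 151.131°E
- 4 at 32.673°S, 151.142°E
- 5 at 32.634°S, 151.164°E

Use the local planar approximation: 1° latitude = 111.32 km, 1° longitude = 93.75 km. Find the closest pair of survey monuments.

3 and 4

Pairwise distances:
3–4: √((-0.006·111.32)² + (0.011·93.75)²) = √(0.44612 + 1.06348) = 1.229 km
2–3: √((-0.024·111.32)² + (-0.001·93.75)²) = √(7.13787 + 0.00879) = 2.673 km
2–5: √((0.009·111.32)² + (0.032·93.75)²) = √(1.00376 + 9.00000) = 3.163 km
2–4: √((-0.030·111.32)² + (0.010·93.75)²) = √(11.15293 + 0.87891) = 3.469 km
1–5: √((-0.036·111.32)² + (-0.005·93.75)²) = √(16.06022 + 0.21973) = 4.035 km
3–5: √((0.033·111.32)² + (0.033·93.75)²) = √(13.49504 + 9.57129) = 4.803 km
4–5: √((0.039·111.32)² + (0.022·93.75)²) = √(18.84845 + 4.25391) = 4.806 km
1–2: √((-0.045·111.32)² + (-0.037·93.75)²) = √(25.09409 + 12.03223) = 6.093 km
1–3: √((-0.069·111.32)² + (-0.038·93.75)²) = √(58.99899 + 12.69141) = 8.467 km
1–4: √((-0.075·111.32)² + (-0.027·93.75)²) = √(69.70580 + 6.40723) = 8.724 km
Closest pair: 3–4 at 1.229 km.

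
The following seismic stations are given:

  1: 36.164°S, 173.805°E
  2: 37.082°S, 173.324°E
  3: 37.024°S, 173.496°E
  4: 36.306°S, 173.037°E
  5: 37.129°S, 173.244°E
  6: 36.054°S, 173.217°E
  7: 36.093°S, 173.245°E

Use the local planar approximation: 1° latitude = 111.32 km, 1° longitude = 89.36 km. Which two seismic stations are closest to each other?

Pairwise distances:
6–7: 5.011 km
2–5: 8.859 km
2–3: 16.671 km
3–5: 25.372 km
4–7: 30.128 km
4–6: 32.337 km
1–7: 50.662 km
1–6: 53.952 km
1–4: 70.425 km
3–4: 89.838 km
2–4: 90.111 km
4–5: 93.465 km
1–3: 99.638 km
3–7: 106.038 km
2–7: 110.322 km
3–6: 110.821 km
1–2: 110.863 km
2–6: 114.836 km
5–7: 115.328 km
1–5: 118.545 km
5–6: 119.693 km
Closest pair: 6–7 at 5.011 km.

6 and 7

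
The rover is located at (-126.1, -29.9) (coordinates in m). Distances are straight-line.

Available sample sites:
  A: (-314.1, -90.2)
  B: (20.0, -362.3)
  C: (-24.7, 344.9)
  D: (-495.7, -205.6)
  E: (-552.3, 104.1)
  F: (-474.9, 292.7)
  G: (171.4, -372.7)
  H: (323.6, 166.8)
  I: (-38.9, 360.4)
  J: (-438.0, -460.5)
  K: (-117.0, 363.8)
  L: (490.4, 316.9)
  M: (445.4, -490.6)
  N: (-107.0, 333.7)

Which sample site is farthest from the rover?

M

Distances from (-126.1, -29.9):
A: 197.4 m
B: 363.1 m
C: 388.3 m
D: 409.2 m
E: 446.8 m
F: 475.1 m
G: 453.9 m
H: 490.8 m
I: 399.9 m
J: 531.7 m
K: 393.8 m
L: 707.3 m
M: 734.1 m
N: 364.1 m
Maximum: M at 734.1 m.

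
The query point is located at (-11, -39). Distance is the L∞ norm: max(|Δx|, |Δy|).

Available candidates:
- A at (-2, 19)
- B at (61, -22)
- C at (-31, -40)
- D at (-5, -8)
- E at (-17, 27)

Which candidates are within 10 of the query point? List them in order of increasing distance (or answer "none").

none

Distances from (-11, -39):
A: max(|9|, |58|) = 58
B: max(|72|, |17|) = 72
C: max(|-20|, |-1|) = 20
D: max(|6|, |31|) = 31
E: max(|-6|, |66|) = 66
Threshold 10: none within range.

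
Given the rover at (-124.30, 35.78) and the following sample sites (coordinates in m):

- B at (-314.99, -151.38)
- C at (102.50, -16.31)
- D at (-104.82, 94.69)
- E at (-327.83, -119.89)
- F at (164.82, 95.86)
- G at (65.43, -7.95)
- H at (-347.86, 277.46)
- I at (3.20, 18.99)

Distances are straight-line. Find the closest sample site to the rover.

Distances from (-124.30, 35.78):
B: √((-190.69)² + (-187.16)²) = √(36362.6761 + 35028.8656) = 267.19 m
C: √((226.80)² + (-52.09)²) = √(51438.2400 + 2713.3681) = 232.70 m
D: √((19.48)² + (58.91)²) = √(379.4704 + 3470.3881) = 62.05 m
E: √((-203.53)² + (-155.67)²) = √(41424.4609 + 24233.1489) = 256.24 m
F: √((289.12)² + (60.08)²) = √(83590.3744 + 3609.6064) = 295.30 m
G: √((189.73)² + (-43.73)²) = √(35997.4729 + 1912.3129) = 194.70 m
H: √((-223.56)² + (241.68)²) = √(49979.0736 + 58409.2224) = 329.22 m
I: √((127.50)² + (-16.79)²) = √(16256.2500 + 281.9041) = 128.60 m
Minimum: D at 62.05 m.

D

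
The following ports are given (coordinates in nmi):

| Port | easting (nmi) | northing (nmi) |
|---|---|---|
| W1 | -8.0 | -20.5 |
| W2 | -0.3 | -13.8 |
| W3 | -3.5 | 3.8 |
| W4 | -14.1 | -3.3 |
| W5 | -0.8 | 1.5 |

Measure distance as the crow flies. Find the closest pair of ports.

W3 and W5

Pairwise distances:
W1–W2: √((7.7)² + (6.7)²) = √(59.290 + 44.890) = 10.2 nmi
W1–W3: √((4.5)² + (24.3)²) = √(20.250 + 590.490) = 24.7 nmi
W1–W4: √((-6.1)² + (17.2)²) = √(37.210 + 295.840) = 18.2 nmi
W1–W5: √((7.2)² + (22.0)²) = √(51.840 + 484.000) = 23.1 nmi
W2–W3: √((-3.2)² + (17.6)²) = √(10.240 + 309.760) = 17.9 nmi
W2–W4: √((-13.8)² + (10.5)²) = √(190.440 + 110.250) = 17.3 nmi
W2–W5: √((-0.5)² + (15.3)²) = √(0.250 + 234.090) = 15.3 nmi
W3–W4: √((-10.6)² + (-7.1)²) = √(112.360 + 50.410) = 12.8 nmi
W3–W5: √((2.7)² + (-2.3)²) = √(7.290 + 5.290) = 3.5 nmi
W4–W5: √((13.3)² + (4.8)²) = √(176.890 + 23.040) = 14.1 nmi
Closest pair: W3–W5 at 3.5 nmi.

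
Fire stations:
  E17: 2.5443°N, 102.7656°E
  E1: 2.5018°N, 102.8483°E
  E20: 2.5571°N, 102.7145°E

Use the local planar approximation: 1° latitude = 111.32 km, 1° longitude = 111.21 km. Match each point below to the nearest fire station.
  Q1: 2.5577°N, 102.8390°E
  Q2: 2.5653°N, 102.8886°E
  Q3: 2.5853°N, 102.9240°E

Q1 at 2.5577°N, 102.8390°E:
  E17: √((-0.0134·111.32)² + (-0.0734·111.21)²) = √(2.225133 + 66.631532) = 8.2980 km
  E1: √((-0.0559·111.32)² + (0.0093·111.21)²) = √(38.723090 + 1.069679) = 6.3082 km
  E20: √((-0.0006·111.32)² + (-0.1245·111.21)²) = √(0.004461 + 191.701885) = 13.8458 km
  → nearest: E1 (6.3082 km)
Q2 at 2.5653°N, 102.8886°E:
  E17: √((-0.0210·111.32)² + (-0.1230·111.21)²) = √(5.464935 + 187.110390) = 13.8772 km
  E1: √((-0.0635·111.32)² + (-0.0403·111.21)²) = √(49.968216 + 20.086200) = 8.3699 km
  E20: √((-0.0082·111.32)² + (-0.1741·111.21)²) = √(0.833248 + 374.873917) = 19.3832 km
  → nearest: E1 (8.3699 km)
Q3 at 2.5853°N, 102.9240°E:
  E17: √((-0.0410·111.32)² + (-0.1584·111.21)²) = √(20.831191 + 310.311618) = 18.1973 km
  E1: √((-0.0835·111.32)² + (-0.0757·111.21)²) = √(86.401115 + 70.872775) = 12.5409 km
  E20: √((-0.0282·111.32)² + (-0.2095·111.21)²) = √(9.854727 + 542.819869) = 23.5090 km
  → nearest: E1 (12.5409 km)

Q1→E1; Q2→E1; Q3→E1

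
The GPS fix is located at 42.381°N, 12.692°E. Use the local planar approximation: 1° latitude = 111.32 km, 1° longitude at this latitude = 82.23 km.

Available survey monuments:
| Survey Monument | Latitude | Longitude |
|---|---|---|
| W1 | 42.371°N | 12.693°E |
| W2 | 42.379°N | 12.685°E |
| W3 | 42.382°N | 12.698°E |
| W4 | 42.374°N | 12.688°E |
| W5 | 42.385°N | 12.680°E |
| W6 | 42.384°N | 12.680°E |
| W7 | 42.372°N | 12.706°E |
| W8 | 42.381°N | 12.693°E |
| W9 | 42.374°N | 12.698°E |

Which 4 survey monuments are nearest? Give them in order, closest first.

Distances from 42.381°N, 12.692°E:
W1: √((-0.010·111.32)² + (0.001·82.23)²) = √(1.23921 + 0.00676) = 1.116 km
W2: √((-0.002·111.32)² + (-0.007·82.23)²) = √(0.04957 + 0.33133) = 0.617 km
W3: √((0.001·111.32)² + (0.006·82.23)²) = √(0.01239 + 0.24342) = 0.506 km
W4: √((-0.007·111.32)² + (-0.004·82.23)²) = √(0.60721 + 0.10819) = 0.846 km
W5: √((0.004·111.32)² + (-0.012·82.23)²) = √(0.19827 + 0.97370) = 1.083 km
W6: √((0.003·111.32)² + (-0.012·82.23)²) = √(0.11153 + 0.97370) = 1.042 km
W7: √((-0.009·111.32)² + (0.014·82.23)²) = √(1.00376 + 1.32531) = 1.526 km
W8: √((0.000·111.32)² + (0.001·82.23)²) = √(0.00000 + 0.00676) = 0.082 km
W9: √((-0.007·111.32)² + (0.006·82.23)²) = √(0.60721 + 0.24342) = 0.922 km
Sorted: W8 (0.082 km) < W3 (0.506 km) < W2 (0.617 km) < W4 (0.846 km) < W9 (0.922 km) < W6 (1.042 km) < …

W8, W3, W2, W4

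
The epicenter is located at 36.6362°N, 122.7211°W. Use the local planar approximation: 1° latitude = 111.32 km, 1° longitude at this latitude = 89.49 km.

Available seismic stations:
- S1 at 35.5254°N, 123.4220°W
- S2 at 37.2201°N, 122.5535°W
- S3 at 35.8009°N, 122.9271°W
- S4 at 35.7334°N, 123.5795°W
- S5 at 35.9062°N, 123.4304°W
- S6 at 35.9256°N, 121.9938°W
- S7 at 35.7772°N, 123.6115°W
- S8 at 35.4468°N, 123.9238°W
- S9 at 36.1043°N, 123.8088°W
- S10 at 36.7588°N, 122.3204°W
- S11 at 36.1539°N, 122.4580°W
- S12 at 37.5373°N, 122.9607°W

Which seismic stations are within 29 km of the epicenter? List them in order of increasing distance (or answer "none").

Distances from 36.6362°N, 122.7211°W:
S1: √((-1.1108·111.32)² + (-0.7009·89.49)²) = √(15290.375027 + 3934.242596) = 138.6529 km
S2: √((0.5839·111.32)² + (0.1676·89.49)²) = √(4224.967240 + 224.955722) = 66.7077 km
S3: √((-0.8353·111.32)² + (-0.2060·89.49)²) = √(8646.321063 + 339.847013) = 94.7954 km
S4: √((-0.9028·111.32)² + (-0.8584·89.49)²) = √(10100.188896 + 5901.038309) = 126.4960 km
S5: √((-0.7300·111.32)² + (-0.7093·89.49)²) = √(6603.772685 + 4029.108251) = 103.1159 km
S6: √((-0.7106·111.32)² + (0.7273·89.49)²) = √(6257.441550 + 4236.197419) = 102.4385 km
S7: √((-0.8590·111.32)² + (-0.8904·89.49)²) = √(9143.926426 + 6349.204550) = 124.4714 km
S8: √((-1.1894·111.32)² + (-1.2027·89.49)²) = √(17530.821334 + 11584.135747) = 170.6311 km
S9: √((-0.5319·111.32)² + (-1.0877·89.49)²) = √(3505.955311 + 9474.739391) = 113.9329 km
S10: √((0.1226·111.32)² + (0.4007·89.49)²) = √(186.263318 + 1285.842278) = 38.3680 km
S11: √((-0.4823·111.32)² + (0.2631·89.49)²) = √(2882.577014 + 554.358502) = 58.6254 km
S12: √((0.9011·111.32)² + (-0.2396·89.49)²) = √(10062.186780 + 459.750959) = 102.5765 km
Threshold 29 km: none within range.

none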